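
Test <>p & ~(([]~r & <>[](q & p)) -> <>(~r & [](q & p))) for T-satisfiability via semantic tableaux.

Unsatisfiable

1. <>p & ~(([]~r & <>[](q & p)) -> <>(~r & [](q & p))), u
2. <>p, u   [&-rule on 1]
3. ~(([]~r & <>[](q & p)) -> <>(~r & [](q & p))), u   [&-rule on 1]
4. []~r & <>[](q & p), u   [~->-rule on 3]
5. ~<>(~r & [](q & p)), u   [~->-rule on 3]
6. []~r, u   [&-rule on 4]
7. <>[](q & p), u   [&-rule on 4]
8. ~(~r & [](q & p)), u   [~<>-rule on 5 via uRu]
9. ~r, u   [[]-rule on 6 via uRu]
10. ~[](q & p), u   [~&-rule on 8 (branches; this branch)]
11. p, v   [<>-rule on 2: fresh world v, uRv]
12. ~(~r & [](q & p)), v   [~<>-rule on 5 via uRv]
13. ~r, v   [[]-rule on 6 via uRv]
14. ~[](q & p), v   [~&-rule on 12 (branches; this branch)]
15. [](q & p), w   [<>-rule on 7: fresh world w, uRw]
16. ~(~r & [](q & p)), w   [~<>-rule on 5 via uRw]
17. ~r, w   [[]-rule on 6 via uRw]
18. q & p, w   [[]-rule on 15 via wRw]
19. q, w   [&-rule on 18]
20. p, w   [&-rule on 18]
21. ~[](q & p), w   [~&-rule on 16 (branches; this branch)]
22. ~(q & p), x   [~[]-rule on 10: fresh world x, uRx]
23. ~(~r & [](q & p)), x   [~<>-rule on 5 via uRx]
24. ~r, x   [[]-rule on 6 via uRx]
25. ~p, x   [~&-rule on 22 (branches; this branch)]
26. ~[](q & p), x   [~&-rule on 23 (branches; this branch)]
27. ~(q & p), y   [~[]-rule on 14: fresh world y, vRy]
28. ~p, y   [~&-rule on 27 (branches; this branch)]
29. ~(q & p), z   [~[]-rule on 21: fresh world z, wRz]
30. q & p, z   [[]-rule on 15 via wRz]
31. q, z   [&-rule on 30]
32. p, z   [&-rule on 30]
33. ~p, z   [~&-rule on 29 (branches; this branch)]
Accessibility: uRu, uRv, uRw, uRx, vRv, vRy, wRw, wRz, xRx, yRy, zRz
Branch closes: p and ~p both at z.
Every branch closes; the branch above is one of them.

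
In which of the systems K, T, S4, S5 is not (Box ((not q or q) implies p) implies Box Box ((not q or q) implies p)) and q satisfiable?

K, T

S4-tableau for the formula:
1. not (Box ((not q or q) implies p) implies Box Box ((not q or q) implies p)) and q, u
2. not (Box ((not q or q) implies p) implies Box Box ((not q or q) implies p)), u
3. q, u
4. Box ((not q or q) implies p), u
5. not Box Box ((not q or q) implies p), u
6. (not q or q) implies p, u
7. p, u
8. not Box ((not q or q) implies p), v
9. (not q or q) implies p, v
10. p, v
11. not ((not q or q) implies p), w
12. not q or q, w
13. not p, w
14. (not q or q) implies p, w
15. q, w
16. not (not q or q), w
17. not q, w
Accessibility: uRu, uRv, uRw, vRv, vRw, wRw
Branch closes: q and not q both at w.
Every branch closes (one shown): unsatisfiable in S4, hence also in S5 (every S5-frame is an S4-frame).
T-tableau for the formula:
1. not (Box ((not q or q) implies p) implies Box Box ((not q or q) implies p)) and q, u
2. not (Box ((not q or q) implies p) implies Box Box ((not q or q) implies p)), u
3. q, u
4. Box ((not q or q) implies p), u
5. not Box Box ((not q or q) implies p), u
6. (not q or q) implies p, u
7. p, u
8. not Box ((not q or q) implies p), v
9. (not q or q) implies p, v
10. p, v
11. not ((not q or q) implies p), w
12. not q or q, w
13. not p, w
14. q, w
Accessibility: uRu, uRv, vRv, vRw, wRw
Complete open branch: satisfiable in T, hence also in K (this T-model is also a K-model).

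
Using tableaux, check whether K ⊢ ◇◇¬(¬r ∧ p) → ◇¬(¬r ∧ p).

Invalid (countermodel exists)

Tableau for the negation ¬(◇◇¬(¬r ∧ p) → ◇¬(¬r ∧ p)):
1. ¬(◇◇¬(¬r ∧ p) → ◇¬(¬r ∧ p)), 0
2. ◇◇¬(¬r ∧ p), 0
3. ¬◇¬(¬r ∧ p), 0
4. ◇¬(¬r ∧ p), 1
5. ¬r ∧ p, 1
6. ¬r, 1
7. p, 1
8. ¬(¬r ∧ p), 2
9. ¬p, 2
Accessibility: 0R1, 1R2
The negation has an open branch (countermodel exists).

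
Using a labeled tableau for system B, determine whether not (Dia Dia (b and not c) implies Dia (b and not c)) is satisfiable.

Satisfiable

1. not (Dia Dia (b and not c) implies Dia (b and not c)), 0
2. Dia Dia (b and not c), 0
3. not Dia (b and not c), 0
4. not (b and not c), 0
5. c, 0
6. Dia (b and not c), 1
7. not (b and not c), 1
8. c, 1
9. b and not c, 2
10. b, 2
11. not c, 2
Accessibility: 0R0, 0R1, 1R0, 1R1, 1R2, 2R1, 2R2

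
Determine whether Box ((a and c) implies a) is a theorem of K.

Tableau for the negation not Box ((a and c) implies a):
1. not Box ((a and c) implies a), u
2. not ((a and c) implies a), v
3. a and c, v
4. not a, v
5. a, v
6. c, v
Accessibility: uRv
Branch closes: a and not a both at v.
Every branch of the negation's tableau closes; the branch above is one of them.

Valid in K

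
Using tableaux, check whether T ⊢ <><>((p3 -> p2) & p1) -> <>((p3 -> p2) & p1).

Tableau for the negation ~(<><>((p3 -> p2) & p1) -> <>((p3 -> p2) & p1)):
1. ~(<><>((p3 -> p2) & p1) -> <>((p3 -> p2) & p1)), u
2. <><>((p3 -> p2) & p1), u
3. ~<>((p3 -> p2) & p1), u
4. ~((p3 -> p2) & p1), u
5. ~p1, u
6. <>((p3 -> p2) & p1), v
7. ~((p3 -> p2) & p1), v
8. ~p1, v
9. (p3 -> p2) & p1, w
10. p3 -> p2, w
11. p1, w
12. p2, w
Accessibility: uRu, uRv, vRv, vRw, wRw
The negation has an open branch (countermodel exists).

No, not valid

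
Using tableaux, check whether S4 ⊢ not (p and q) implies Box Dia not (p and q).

Tableau for the negation not (not (p and q) implies Box Dia not (p and q)):
1. not (not (p and q) implies Box Dia not (p and q)), u
2. not (p and q), u   [neg-implies-rule on 1]
3. not Box Dia not (p and q), u   [neg-implies-rule on 1]
4. not q, u   [neg-and-rule on 2 (branches; this branch)]
5. not Dia not (p and q), v   [neg-Box-rule on 3: fresh world v, uRv]
6. p and q, v   [neg-Dia-rule on 5 via vRv]
7. p, v   [and-rule on 6]
8. q, v   [and-rule on 6]
Accessibility: uRu, uRv, vRv
The negation has an open branch (countermodel exists).

Invalid (countermodel exists)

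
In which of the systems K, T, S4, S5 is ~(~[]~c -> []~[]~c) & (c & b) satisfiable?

S4-tableau for the formula:
1. ~(~[]~c -> []~[]~c) & (c & b), u
2. ~(~[]~c -> []~[]~c), u   [&-rule on 1]
3. c & b, u   [&-rule on 1]
4. ~[]~c, u   [~->-rule on 2]
5. ~[]~[]~c, u   [~->-rule on 2]
6. c, u   [&-rule on 3]
7. b, u   [&-rule on 3]
8. c, v   [~[]-rule on 4: fresh world v, uRv]
9. []~c, w   [~[]-rule on 5: fresh world w, uRw]
10. ~c, w   [[]-rule on 9 via wRw]
Accessibility: uRu, uRv, uRw, vRv, wRw
Complete open branch: satisfiable in S4, hence also in K, T (this S4-model is also a K-model and a T-model).
S5-tableau for the formula:
1. ~(~[]~c -> []~[]~c) & (c & b), u
2. ~(~[]~c -> []~[]~c), u   [&-rule on 1]
3. c & b, u   [&-rule on 1]
4. ~[]~c, u   [~->-rule on 2]
5. ~[]~[]~c, u   [~->-rule on 2]
6. c, u   [&-rule on 3]
7. b, u   [&-rule on 3]
8. c, v   [~[]-rule on 4: fresh world v, uRv]
9. []~c, w   [~[]-rule on 5: fresh world w, uRw]
10. ~c, u   [[]-rule on 9 via wRu]
Accessibility: uRu, uRv, uRw, vRu, vRv, vRw, wRu, wRv, wRw
Branch closes: c and ~c both at u.
Every branch closes (one shown): unsatisfiable in S5.

K, T, S4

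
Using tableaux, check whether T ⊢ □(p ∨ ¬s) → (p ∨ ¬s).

Tableau for the negation ¬(□(p ∨ ¬s) → (p ∨ ¬s)):
1. ¬(□(p ∨ ¬s) → (p ∨ ¬s)), u
2. □(p ∨ ¬s), u   [¬→-rule on 1]
3. ¬(p ∨ ¬s), u   [¬→-rule on 1]
4. ¬p, u   [¬∨-rule on 3]
5. s, u   [¬∨-rule on 3]
6. p ∨ ¬s, u   [□-rule on 2 via uRu]
7. ¬s, u   [∨-rule on 6 (branches; this branch)]
Accessibility: uRu
Branch closes: s and ¬s both at u.
Every branch of the negation's tableau closes; the branch above is one of them.

Valid in T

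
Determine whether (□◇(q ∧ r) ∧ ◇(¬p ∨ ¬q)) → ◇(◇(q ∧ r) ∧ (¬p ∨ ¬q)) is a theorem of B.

Valid in B

Tableau for the negation ¬((□◇(q ∧ r) ∧ ◇(¬p ∨ ¬q)) → ◇(◇(q ∧ r) ∧ (¬p ∨ ¬q))):
1. ¬((□◇(q ∧ r) ∧ ◇(¬p ∨ ¬q)) → ◇(◇(q ∧ r) ∧ (¬p ∨ ¬q))), 0
2. □◇(q ∧ r) ∧ ◇(¬p ∨ ¬q), 0
3. ¬◇(◇(q ∧ r) ∧ (¬p ∨ ¬q)), 0
4. □◇(q ∧ r), 0
5. ◇(¬p ∨ ¬q), 0
6. ¬(◇(q ∧ r) ∧ (¬p ∨ ¬q)), 0
7. ◇(q ∧ r), 0
8. ¬(¬p ∨ ¬q), 0
9. p, 0
10. q, 0
11. ¬p ∨ ¬q, 1
12. ¬(◇(q ∧ r) ∧ (¬p ∨ ¬q)), 1
13. ◇(q ∧ r), 1
14. ¬q, 1
15. ¬◇(q ∧ r), 1
16. ¬(q ∧ r), 0
17. ¬(q ∧ r), 1
18. ¬r, 0
19. ¬r, 1
20. q ∧ r, 2
21. q, 2
22. r, 2
23. ¬(◇(q ∧ r) ∧ (¬p ∨ ¬q)), 2
24. ◇(q ∧ r), 2
25. ¬(¬p ∨ ¬q), 2
26. p, 2
27. q ∧ r, 3
28. q, 3
29. r, 3
30. ¬(q ∧ r), 3
31. ¬r, 3
Accessibility: 0R0, 0R1, 0R2, 1R0, 1R1, 1R3, 2R0, 2R2, 3R1, 3R3
Branch closes: r and ¬r both at 3.
All branches of the negation close; one closing branch shown above.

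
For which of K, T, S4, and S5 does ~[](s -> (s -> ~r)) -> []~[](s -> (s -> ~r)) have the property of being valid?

S5-tableau for the negation ~(~[](s -> (s -> ~r)) -> []~[](s -> (s -> ~r))):
1. ~(~[](s -> (s -> ~r)) -> []~[](s -> (s -> ~r))), u
2. ~[](s -> (s -> ~r)), u
3. ~[]~[](s -> (s -> ~r)), u
4. ~(s -> (s -> ~r)), v
5. s, v
6. ~(s -> ~r), v
7. r, v
8. [](s -> (s -> ~r)), w
9. s -> (s -> ~r), u
10. s -> (s -> ~r), v
11. s -> (s -> ~r), w
12. s -> ~r, u
13. s -> ~r, v
14. s -> ~r, w
15. ~r, u
16. ~r, v
Accessibility: uRu, uRv, uRw, vRu, vRv, vRw, wRu, wRv, wRw
Branch closes: r and ~r both at v.
Every branch closes (one shown): valid in S5.
S4-tableau for the negation ~(~[](s -> (s -> ~r)) -> []~[](s -> (s -> ~r))):
1. ~(~[](s -> (s -> ~r)) -> []~[](s -> (s -> ~r))), u
2. ~[](s -> (s -> ~r)), u
3. ~[]~[](s -> (s -> ~r)), u
4. ~(s -> (s -> ~r)), v
5. s, v
6. ~(s -> ~r), v
7. r, v
8. [](s -> (s -> ~r)), w
9. s -> (s -> ~r), w
10. s -> ~r, w
11. ~r, w
Accessibility: uRu, uRv, uRw, vRv, wRw
Complete open branch: countermodel on an S4-frame, so not valid in S4, nor in K, T (the same frame is also a K-frame and a T-frame).

S5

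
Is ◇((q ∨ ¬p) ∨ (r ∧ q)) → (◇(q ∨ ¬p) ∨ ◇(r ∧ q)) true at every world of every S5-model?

Tableau for the negation ¬(◇((q ∨ ¬p) ∨ (r ∧ q)) → (◇(q ∨ ¬p) ∨ ◇(r ∧ q))):
1. ¬(◇((q ∨ ¬p) ∨ (r ∧ q)) → (◇(q ∨ ¬p) ∨ ◇(r ∧ q))), w0
2. ◇((q ∨ ¬p) ∨ (r ∧ q)), w0   [¬→-rule on 1]
3. ¬(◇(q ∨ ¬p) ∨ ◇(r ∧ q)), w0   [¬→-rule on 1]
4. ¬◇(q ∨ ¬p), w0   [¬∨-rule on 3]
5. ¬◇(r ∧ q), w0   [¬∨-rule on 3]
6. ¬(q ∨ ¬p), w0   [¬◇-rule on 4 via w0Rw0]
7. ¬q, w0   [¬∨-rule on 6]
8. p, w0   [¬∨-rule on 6]
9. ¬(r ∧ q), w0   [¬◇-rule on 5 via w0Rw0]
10. (q ∨ ¬p) ∨ (r ∧ q), w1   [◇-rule on 2: fresh world w1, w0Rw1]
11. ¬(q ∨ ¬p), w1   [¬◇-rule on 4 via w0Rw1]
12. ¬q, w1   [¬∨-rule on 11]
13. p, w1   [¬∨-rule on 11]
14. ¬(r ∧ q), w1   [¬◇-rule on 5 via w0Rw1]
15. q ∨ ¬p, w1   [∨-rule on 10 (branches; this branch)]
16. ¬p, w1   [∨-rule on 15 (branches; this branch)]
Accessibility: w0Rw0, w0Rw1, w1Rw0, w1Rw1
Branch closes: p and ¬p both at w1.
Every branch of the negation's tableau closes; the branch above is one of them.

Yes, valid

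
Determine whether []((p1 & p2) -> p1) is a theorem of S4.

Valid

Tableau for the negation ~[]((p1 & p2) -> p1):
1. ~[]((p1 & p2) -> p1), u
2. ~((p1 & p2) -> p1), v
3. p1 & p2, v
4. ~p1, v
5. p1, v
6. p2, v
Accessibility: uRu, uRv, vRv
Branch closes: p1 and ~p1 both at v.
All branches of the negation close; one closing branch shown above.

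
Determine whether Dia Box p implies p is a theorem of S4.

Tableau for the negation not (Dia Box p implies p):
1. not (Dia Box p implies p), u
2. Dia Box p, u
3. not p, u
4. Box p, v
5. p, v
Accessibility: uRu, uRv, vRv
The negation has an open branch (countermodel exists).

Not valid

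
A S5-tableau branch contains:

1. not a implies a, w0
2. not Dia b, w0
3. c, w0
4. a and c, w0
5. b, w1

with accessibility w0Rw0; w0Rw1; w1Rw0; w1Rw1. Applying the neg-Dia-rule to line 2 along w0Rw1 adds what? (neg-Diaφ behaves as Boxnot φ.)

not b, w1

neg-Diaφ behaves as Boxnot φ: propagate the negated body to each accessible world.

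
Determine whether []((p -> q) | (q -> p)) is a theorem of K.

Tableau for the negation ~[]((p -> q) | (q -> p)):
1. ~[]((p -> q) | (q -> p)), 0
2. ~((p -> q) | (q -> p)), 1
3. ~(p -> q), 1
4. ~(q -> p), 1
5. p, 1
6. ~q, 1
7. q, 1
8. ~p, 1
Accessibility: 0R1
Branch closes: q and ~q both at 1.
Every branch of the negation's tableau closes; the branch above is one of them.

Yes, valid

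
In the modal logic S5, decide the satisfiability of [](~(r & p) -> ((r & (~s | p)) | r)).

Satisfiable

1. [](~(r & p) -> ((r & (~s | p)) | r)), u
2. ~(r & p) -> ((r & (~s | p)) | r), u   [[]-rule on 1 via uRu]
3. (r & (~s | p)) | r, u   [->-rule on 2 (branches; this branch)]
4. r, u   [|-rule on 3 (branches; this branch)]
Accessibility: uRu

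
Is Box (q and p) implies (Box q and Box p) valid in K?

Tableau for the negation not (Box (q and p) implies (Box q and Box p)):
1. not (Box (q and p) implies (Box q and Box p)), 0
2. Box (q and p), 0
3. not (Box q and Box p), 0
4. not Box p, 0
5. not p, 1
6. q and p, 1
7. q, 1
8. p, 1
Accessibility: 0R1
Branch closes: p and not p both at 1.
All branches of the negation close; one closing branch shown above.

Valid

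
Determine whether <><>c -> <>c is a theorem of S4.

Yes, valid

Tableau for the negation ~(<><>c -> <>c):
1. ~(<><>c -> <>c), w0
2. <><>c, w0
3. ~<>c, w0
4. ~c, w0
5. <>c, w1
6. ~c, w1
7. c, w2
8. ~c, w2
Accessibility: w0Rw0, w0Rw1, w0Rw2, w1Rw1, w1Rw2, w2Rw2
Branch closes: c and ~c both at w2.
All branches of the negation close; one closing branch shown above.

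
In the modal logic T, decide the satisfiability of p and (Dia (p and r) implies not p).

Satisfiable

1. p and (Dia (p and r) implies not p), 0
2. p, 0
3. Dia (p and r) implies not p, 0
4. not Dia (p and r), 0
5. not (p and r), 0
6. not r, 0
Accessibility: 0R0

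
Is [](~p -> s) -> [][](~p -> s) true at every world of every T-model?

Tableau for the negation ~([](~p -> s) -> [][](~p -> s)):
1. ~([](~p -> s) -> [][](~p -> s)), w0
2. [](~p -> s), w0
3. ~[][](~p -> s), w0
4. ~p -> s, w0
5. s, w0
6. ~[](~p -> s), w1
7. ~p -> s, w1
8. s, w1
9. ~(~p -> s), w2
10. ~p, w2
11. ~s, w2
Accessibility: w0Rw0, w0Rw1, w1Rw1, w1Rw2, w2Rw2
The negation has an open branch (countermodel exists).

No, not valid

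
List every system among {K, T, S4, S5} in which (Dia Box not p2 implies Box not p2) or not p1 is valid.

S4-tableau for the negation not ((Dia Box not p2 implies Box not p2) or not p1):
1. not ((Dia Box not p2 implies Box not p2) or not p1), 0
2. not (Dia Box not p2 implies Box not p2), 0
3. p1, 0
4. Dia Box not p2, 0
5. not Box not p2, 0
6. Box not p2, 1
7. not p2, 1
8. p2, 2
Accessibility: 0R0, 0R1, 0R2, 1R1, 2R2
Complete open branch: countermodel on an S4-frame, so not valid in S4, nor in K, T (the same frame is also a K-frame and a T-frame).
S5-tableau for the negation not ((Dia Box not p2 implies Box not p2) or not p1):
1. not ((Dia Box not p2 implies Box not p2) or not p1), 0
2. not (Dia Box not p2 implies Box not p2), 0
3. p1, 0
4. Dia Box not p2, 0
5. not Box not p2, 0
6. Box not p2, 1
7. not p2, 0
8. not p2, 1
9. p2, 2
10. not p2, 2
Accessibility: 0R0, 0R1, 0R2, 1R0, 1R1, 1R2, 2R0, 2R1, 2R2
Branch closes: p2 and not p2 both at 2.
Every branch closes (one shown): valid in S5.

S5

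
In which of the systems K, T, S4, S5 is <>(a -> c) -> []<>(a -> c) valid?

S5-tableau for the negation ~(<>(a -> c) -> []<>(a -> c)):
1. ~(<>(a -> c) -> []<>(a -> c)), w0
2. <>(a -> c), w0
3. ~[]<>(a -> c), w0
4. a -> c, w1
5. c, w1
6. ~<>(a -> c), w2
7. ~(a -> c), w0
8. a, w0
9. ~c, w0
10. ~(a -> c), w1
11. a, w1
12. ~c, w1
Accessibility: w0Rw0, w0Rw1, w0Rw2, w1Rw0, w1Rw1, w1Rw2, w2Rw0, w2Rw1, w2Rw2
Branch closes: c and ~c both at w1.
Every branch closes (one shown): valid in S5.
S4-tableau for the negation ~(<>(a -> c) -> []<>(a -> c)):
1. ~(<>(a -> c) -> []<>(a -> c)), w0
2. <>(a -> c), w0
3. ~[]<>(a -> c), w0
4. a -> c, w1
5. c, w1
6. ~<>(a -> c), w2
7. ~(a -> c), w2
8. a, w2
9. ~c, w2
Accessibility: w0Rw0, w0Rw1, w0Rw2, w1Rw1, w2Rw2
Complete open branch: countermodel on an S4-frame, so not valid in S4, nor in K, T (the same frame is also a K-frame and a T-frame).

S5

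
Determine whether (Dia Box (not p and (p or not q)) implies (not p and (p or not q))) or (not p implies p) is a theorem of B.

Valid

Tableau for the negation not ((Dia Box (not p and (p or not q)) implies (not p and (p or not q))) or (not p implies p)):
1. not ((Dia Box (not p and (p or not q)) implies (not p and (p or not q))) or (not p implies p)), w0
2. not (Dia Box (not p and (p or not q)) implies (not p and (p or not q))), w0   [neg-or-rule on 1]
3. not (not p implies p), w0   [neg-or-rule on 1]
4. Dia Box (not p and (p or not q)), w0   [neg-implies-rule on 2]
5. not (not p and (p or not q)), w0   [neg-implies-rule on 2]
6. not p, w0   [neg-implies-rule on 3]
7. not (p or not q), w0   [neg-and-rule on 5 (branches; this branch)]
8. q, w0   [neg-or-rule on 7]
9. Box (not p and (p or not q)), w1   [Dia-rule on 4: fresh world w1, w0Rw1]
10. not p and (p or not q), w0   [Box-rule on 9 via w1Rw0]
11. p or not q, w0   [and-rule on 10]
12. not p and (p or not q), w1   [Box-rule on 9 via w1Rw1]
13. not p, w1   [and-rule on 12]
14. p or not q, w1   [and-rule on 12]
15. not q, w0   [or-rule on 11 (branches; this branch)]
Accessibility: w0Rw0, w0Rw1, w1Rw0, w1Rw1
Branch closes: q and not q both at w0.
Every branch of the negation's tableau closes; the branch above is one of them.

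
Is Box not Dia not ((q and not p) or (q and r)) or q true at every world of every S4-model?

No, not valid

Tableau for the negation not (Box not Dia not ((q and not p) or (q and r)) or q):
1. not (Box not Dia not ((q and not p) or (q and r)) or q), 0
2. not Box not Dia not ((q and not p) or (q and r)), 0
3. not q, 0
4. Dia not ((q and not p) or (q and r)), 1
5. not ((q and not p) or (q and r)), 2
6. not (q and not p), 2
7. not (q and r), 2
8. p, 2
9. not r, 2
Accessibility: 0R0, 0R1, 0R2, 1R1, 1R2, 2R2
The negation has an open branch (countermodel exists).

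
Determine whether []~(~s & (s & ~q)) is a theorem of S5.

Valid in S5

Tableau for the negation ~[]~(~s & (s & ~q)):
1. ~[]~(~s & (s & ~q)), w0
2. ~s & (s & ~q), w1
3. ~s, w1
4. s & ~q, w1
5. s, w1
6. ~q, w1
Accessibility: w0Rw0, w0Rw1, w1Rw0, w1Rw1
Branch closes: s and ~s both at w1.
All branches of the negation close; one closing branch shown above.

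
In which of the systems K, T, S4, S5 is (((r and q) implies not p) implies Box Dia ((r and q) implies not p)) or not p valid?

S4-tableau for the negation not ((((r and q) implies not p) implies Box Dia ((r and q) implies not p)) or not p):
1. not ((((r and q) implies not p) implies Box Dia ((r and q) implies not p)) or not p), w0
2. not (((r and q) implies not p) implies Box Dia ((r and q) implies not p)), w0
3. p, w0
4. (r and q) implies not p, w0
5. not Box Dia ((r and q) implies not p), w0
6. not (r and q), w0
7. not q, w0
8. not Dia ((r and q) implies not p), w1
9. not ((r and q) implies not p), w1
10. r and q, w1
11. p, w1
12. r, w1
13. q, w1
Accessibility: w0Rw0, w0Rw1, w1Rw1
Complete open branch: countermodel on an S4-frame, so not valid in S4, nor in K, T (the same frame is also a K-frame and a T-frame).
S5-tableau for the negation not ((((r and q) implies not p) implies Box Dia ((r and q) implies not p)) or not p):
1. not ((((r and q) implies not p) implies Box Dia ((r and q) implies not p)) or not p), w0
2. not (((r and q) implies not p) implies Box Dia ((r and q) implies not p)), w0
3. p, w0
4. (r and q) implies not p, w0
5. not Box Dia ((r and q) implies not p), w0
6. not (r and q), w0
7. not q, w0
8. not Dia ((r and q) implies not p), w1
9. not ((r and q) implies not p), w0
10. r and q, w0
11. r, w0
12. q, w0
Accessibility: w0Rw0, w0Rw1, w1Rw0, w1Rw1
Branch closes: q and not q both at w0.
Every branch closes (one shown): valid in S5.

S5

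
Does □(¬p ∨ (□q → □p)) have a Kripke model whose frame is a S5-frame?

1. □(¬p ∨ (□q → □p)), 0
2. ¬p ∨ (□q → □p), 0
3. □q → □p, 0
4. □p, 0
5. p, 0
Accessibility: 0R0

Satisfiable (open branch found)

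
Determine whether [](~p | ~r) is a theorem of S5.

Tableau for the negation ~[](~p | ~r):
1. ~[](~p | ~r), 0
2. ~(~p | ~r), 1   [~[]-rule on 1: fresh world 1, 0R1]
3. p, 1   [~|-rule on 2]
4. r, 1   [~|-rule on 2]
Accessibility: 0R0, 0R1, 1R0, 1R1
The negation has an open branch (countermodel exists).

Not valid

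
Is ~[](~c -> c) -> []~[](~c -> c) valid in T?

Tableau for the negation ~(~[](~c -> c) -> []~[](~c -> c)):
1. ~(~[](~c -> c) -> []~[](~c -> c)), u
2. ~[](~c -> c), u
3. ~[]~[](~c -> c), u
4. ~(~c -> c), v
5. ~c, v
6. [](~c -> c), w
7. ~c -> c, w
8. c, w
Accessibility: uRu, uRv, uRw, vRv, wRw
The negation has an open branch (countermodel exists).

Invalid (countermodel exists)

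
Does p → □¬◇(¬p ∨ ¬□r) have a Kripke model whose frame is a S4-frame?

Yes, satisfiable

1. p → □¬◇(¬p ∨ ¬□r), u
2. □¬◇(¬p ∨ ¬□r), u
3. ¬◇(¬p ∨ ¬□r), u
4. ¬(¬p ∨ ¬□r), u
5. p, u
6. □r, u
7. r, u
Accessibility: uRu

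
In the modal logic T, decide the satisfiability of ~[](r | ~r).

Unsatisfiable (every branch closes)

1. ~[](r | ~r), 0
2. ~(r | ~r), 1   [~[]-rule on 1: fresh world 1, 0R1]
3. ~r, 1   [~|-rule on 2]
4. r, 1   [~|-rule on 2]
Accessibility: 0R0, 0R1, 1R1
Branch closes: r and ~r both at 1.
All branches of the tableau close; one closing branch shown above.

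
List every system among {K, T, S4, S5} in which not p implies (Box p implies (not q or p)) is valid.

T, S4, S5

T-tableau for the negation not (not p implies (Box p implies (not q or p))):
1. not (not p implies (Box p implies (not q or p))), 0
2. not p, 0   [neg-implies-rule on 1]
3. not (Box p implies (not q or p)), 0   [neg-implies-rule on 1]
4. Box p, 0   [neg-implies-rule on 3]
5. not (not q or p), 0   [neg-implies-rule on 3]
6. q, 0   [neg-or-rule on 5]
7. p, 0   [Box-rule on 4 via 0R0]
Accessibility: 0R0
Branch closes: p and not p both at 0.
Every branch closes (one shown): valid in T, hence also in S4, S5 (every theorem of T is a theorem of S4 and S5).
K-tableau for the negation not (not p implies (Box p implies (not q or p))):
1. not (not p implies (Box p implies (not q or p))), 0
2. not p, 0   [neg-implies-rule on 1]
3. not (Box p implies (not q or p)), 0   [neg-implies-rule on 1]
4. Box p, 0   [neg-implies-rule on 3]
5. not (not q or p), 0   [neg-implies-rule on 3]
6. q, 0   [neg-or-rule on 5]
Complete open branch: countermodel on a K-frame, so not valid in K.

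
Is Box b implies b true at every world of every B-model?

Valid

Tableau for the negation not (Box b implies b):
1. not (Box b implies b), u
2. Box b, u   [neg-implies-rule on 1]
3. not b, u   [neg-implies-rule on 1]
4. b, u   [Box-rule on 2 via uRu]
Accessibility: uRu
Branch closes: b and not b both at u.
All branches of the negation close; one closing branch shown above.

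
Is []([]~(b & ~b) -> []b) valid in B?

Invalid (countermodel exists)

Tableau for the negation ~[]([]~(b & ~b) -> []b):
1. ~[]([]~(b & ~b) -> []b), u
2. ~([]~(b & ~b) -> []b), v
3. []~(b & ~b), v
4. ~[]b, v
5. ~(b & ~b), u
6. ~(b & ~b), v
7. b, u
8. b, v
9. ~b, w
10. ~(b & ~b), w
Accessibility: uRu, uRv, vRu, vRv, vRw, wRv, wRw
The negation has an open branch (countermodel exists).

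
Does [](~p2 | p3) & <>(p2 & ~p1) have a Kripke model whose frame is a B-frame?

1. [](~p2 | p3) & <>(p2 & ~p1), u
2. [](~p2 | p3), u
3. <>(p2 & ~p1), u
4. ~p2 | p3, u
5. p3, u
6. p2 & ~p1, v
7. p2, v
8. ~p1, v
9. ~p2 | p3, v
10. p3, v
Accessibility: uRu, uRv, vRu, vRv

Satisfiable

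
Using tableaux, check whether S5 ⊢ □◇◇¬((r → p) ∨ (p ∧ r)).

Tableau for the negation ¬□◇◇¬((r → p) ∨ (p ∧ r)):
1. ¬□◇◇¬((r → p) ∨ (p ∧ r)), 0
2. ¬◇◇¬((r → p) ∨ (p ∧ r)), 1   [¬□-rule on 1: fresh world 1, 0R1]
3. ¬◇¬((r → p) ∨ (p ∧ r)), 0   [¬◇-rule on 2 via 1R0]
4. ¬◇¬((r → p) ∨ (p ∧ r)), 1   [¬◇-rule on 2 via 1R1]
5. (r → p) ∨ (p ∧ r), 0   [¬◇-rule on 3 via 0R0]
6. (r → p) ∨ (p ∧ r), 1   [¬◇-rule on 3 via 0R1]
7. p ∧ r, 0   [∨-rule on 5 (branches; this branch)]
8. p, 0   [∧-rule on 7]
9. r, 0   [∧-rule on 7]
10. p ∧ r, 1   [∨-rule on 6 (branches; this branch)]
11. p, 1   [∧-rule on 10]
12. r, 1   [∧-rule on 10]
Accessibility: 0R0, 0R1, 1R0, 1R1
The negation has an open branch (countermodel exists).

No, not valid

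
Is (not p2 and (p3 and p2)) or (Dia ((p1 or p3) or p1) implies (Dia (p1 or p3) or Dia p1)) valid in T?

Tableau for the negation not ((not p2 and (p3 and p2)) or (Dia ((p1 or p3) or p1) implies (Dia (p1 or p3) or Dia p1))):
1. not ((not p2 and (p3 and p2)) or (Dia ((p1 or p3) or p1) implies (Dia (p1 or p3) or Dia p1))), w0
2. not (not p2 and (p3 and p2)), w0
3. not (Dia ((p1 or p3) or p1) implies (Dia (p1 or p3) or Dia p1)), w0
4. Dia ((p1 or p3) or p1), w0
5. not (Dia (p1 or p3) or Dia p1), w0
6. not Dia (p1 or p3), w0
7. not Dia p1, w0
8. not (p1 or p3), w0
9. not p1, w0
10. not p3, w0
11. not (p3 and p2), w0
12. not p2, w0
13. (p1 or p3) or p1, w1
14. not (p1 or p3), w1
15. not p1, w1
16. not p3, w1
17. p1 or p3, w1
18. p3, w1
Accessibility: w0Rw0, w0Rw1, w1Rw1
Branch closes: p3 and not p3 both at w1.
All branches of the negation close; one closing branch shown above.

Yes, valid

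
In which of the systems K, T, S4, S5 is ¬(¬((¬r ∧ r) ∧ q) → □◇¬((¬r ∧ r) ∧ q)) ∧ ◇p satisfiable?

K

K-tableau for the formula:
1. ¬(¬((¬r ∧ r) ∧ q) → □◇¬((¬r ∧ r) ∧ q)) ∧ ◇p, 0
2. ¬(¬((¬r ∧ r) ∧ q) → □◇¬((¬r ∧ r) ∧ q)), 0
3. ◇p, 0
4. ¬((¬r ∧ r) ∧ q), 0
5. ¬□◇¬((¬r ∧ r) ∧ q), 0
6. ¬q, 0
7. p, 1
8. ¬◇¬((¬r ∧ r) ∧ q), 2
Accessibility: 0R1, 0R2
Complete open branch: satisfiable in K.
T-tableau for the formula:
1. ¬(¬((¬r ∧ r) ∧ q) → □◇¬((¬r ∧ r) ∧ q)) ∧ ◇p, 0
2. ¬(¬((¬r ∧ r) ∧ q) → □◇¬((¬r ∧ r) ∧ q)), 0
3. ◇p, 0
4. ¬((¬r ∧ r) ∧ q), 0
5. ¬□◇¬((¬r ∧ r) ∧ q), 0
6. ¬(¬r ∧ r), 0
7. ¬r, 0
8. p, 1
9. ¬◇¬((¬r ∧ r) ∧ q), 2
10. (¬r ∧ r) ∧ q, 2
11. ¬r ∧ r, 2
12. q, 2
13. ¬r, 2
14. r, 2
Accessibility: 0R0, 0R1, 0R2, 1R1, 2R2
Branch closes: r and ¬r both at 2.
Every branch closes (one shown): unsatisfiable in T, hence also in S4, S5 (every S4/S5-frame is a T-frame).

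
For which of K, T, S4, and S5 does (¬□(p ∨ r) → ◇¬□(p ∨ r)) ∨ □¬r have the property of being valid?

T, S4, S5

K-tableau for the negation ¬((¬□(p ∨ r) → ◇¬□(p ∨ r)) ∨ □¬r):
1. ¬((¬□(p ∨ r) → ◇¬□(p ∨ r)) ∨ □¬r), 0
2. ¬(¬□(p ∨ r) → ◇¬□(p ∨ r)), 0
3. ¬□¬r, 0
4. ¬□(p ∨ r), 0
5. ¬◇¬□(p ∨ r), 0
6. r, 1
7. □(p ∨ r), 1
8. ¬(p ∨ r), 2
9. ¬p, 2
10. ¬r, 2
11. □(p ∨ r), 2
Accessibility: 0R1, 0R2
Complete open branch: countermodel on a K-frame, so not valid in K.
T-tableau for the negation ¬((¬□(p ∨ r) → ◇¬□(p ∨ r)) ∨ □¬r):
1. ¬((¬□(p ∨ r) → ◇¬□(p ∨ r)) ∨ □¬r), 0
2. ¬(¬□(p ∨ r) → ◇¬□(p ∨ r)), 0
3. ¬□¬r, 0
4. ¬□(p ∨ r), 0
5. ¬◇¬□(p ∨ r), 0
6. □(p ∨ r), 0
7. p ∨ r, 0
8. r, 0
9. r, 1
10. □(p ∨ r), 1
11. p ∨ r, 1
12. ¬(p ∨ r), 2
13. ¬p, 2
14. ¬r, 2
15. □(p ∨ r), 2
16. p ∨ r, 2
17. r, 2
Accessibility: 0R0, 0R1, 0R2, 1R1, 2R2
Branch closes: r and ¬r both at 2.
Every branch closes (one shown): valid in T, hence also in S4, S5 (every theorem of T is a theorem of S4 and S5).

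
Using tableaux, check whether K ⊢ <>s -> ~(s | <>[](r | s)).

Tableau for the negation ~(<>s -> ~(s | <>[](r | s))):
1. ~(<>s -> ~(s | <>[](r | s))), w0
2. <>s, w0
3. s | <>[](r | s), w0
4. <>[](r | s), w0
5. s, w1
6. [](r | s), w2
Accessibility: w0Rw1, w0Rw2
The negation has an open branch (countermodel exists).

No, not valid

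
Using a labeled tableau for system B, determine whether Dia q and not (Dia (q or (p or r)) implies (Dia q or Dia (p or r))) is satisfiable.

1. Dia q and not (Dia (q or (p or r)) implies (Dia q or Dia (p or r))), u
2. Dia q, u
3. not (Dia (q or (p or r)) implies (Dia q or Dia (p or r))), u
4. Dia (q or (p or r)), u
5. not (Dia q or Dia (p or r)), u
6. not Dia q, u
7. not Dia (p or r), u
8. not q, u
9. not (p or r), u
10. not p, u
11. not r, u
12. q, v
13. not q, v
Accessibility: uRu, uRv, vRu, vRv
Branch closes: q and not q both at v.
All branches of the tableau close; one closing branch shown above.

No, unsatisfiable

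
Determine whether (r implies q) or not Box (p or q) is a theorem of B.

Tableau for the negation not ((r implies q) or not Box (p or q)):
1. not ((r implies q) or not Box (p or q)), 0
2. not (r implies q), 0   [neg-or-rule on 1]
3. Box (p or q), 0   [neg-or-rule on 1]
4. r, 0   [neg-implies-rule on 2]
5. not q, 0   [neg-implies-rule on 2]
6. p or q, 0   [Box-rule on 3 via 0R0]
7. p, 0   [or-rule on 6 (branches; this branch)]
Accessibility: 0R0
The negation has an open branch (countermodel exists).

Not valid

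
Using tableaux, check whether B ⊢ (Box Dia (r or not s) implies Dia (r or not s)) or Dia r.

Yes, valid

Tableau for the negation not ((Box Dia (r or not s) implies Dia (r or not s)) or Dia r):
1. not ((Box Dia (r or not s) implies Dia (r or not s)) or Dia r), w0
2. not (Box Dia (r or not s) implies Dia (r or not s)), w0
3. not Dia r, w0
4. Box Dia (r or not s), w0
5. not Dia (r or not s), w0
6. not r, w0
7. Dia (r or not s), w0
8. not (r or not s), w0
9. s, w0
10. r or not s, w1
11. not r, w1
12. Dia (r or not s), w1
13. not (r or not s), w1
14. s, w1
15. not s, w1
Accessibility: w0Rw0, w0Rw1, w1Rw0, w1Rw1
Branch closes: s and not s both at w1.
All branches of the negation close; one closing branch shown above.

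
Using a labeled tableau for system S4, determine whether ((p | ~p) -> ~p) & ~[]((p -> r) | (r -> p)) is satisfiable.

No, unsatisfiable

1. ((p | ~p) -> ~p) & ~[]((p -> r) | (r -> p)), 0
2. (p | ~p) -> ~p, 0
3. ~[]((p -> r) | (r -> p)), 0
4. ~p, 0
5. ~((p -> r) | (r -> p)), 1
6. ~(p -> r), 1
7. ~(r -> p), 1
8. p, 1
9. ~r, 1
10. r, 1
11. ~p, 1
Accessibility: 0R0, 0R1, 1R1
Branch closes: r and ~r both at 1.
All branches of the tableau close; one closing branch shown above.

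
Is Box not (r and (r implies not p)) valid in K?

Tableau for the negation not Box not (r and (r implies not p)):
1. not Box not (r and (r implies not p)), u
2. r and (r implies not p), v
3. r, v
4. r implies not p, v
5. not p, v
Accessibility: uRv
The negation has an open branch (countermodel exists).

No, not valid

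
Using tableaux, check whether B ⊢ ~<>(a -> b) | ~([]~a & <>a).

Tableau for the negation ~(~<>(a -> b) | ~([]~a & <>a)):
1. ~(~<>(a -> b) | ~([]~a & <>a)), u
2. <>(a -> b), u
3. []~a & <>a, u
4. []~a, u
5. <>a, u
6. ~a, u
7. a -> b, v
8. ~a, v
9. b, v
10. a, w
11. ~a, w
Accessibility: uRu, uRv, uRw, vRu, vRv, wRu, wRw
Branch closes: a and ~a both at w.
All branches of the negation close; one closing branch shown above.

Valid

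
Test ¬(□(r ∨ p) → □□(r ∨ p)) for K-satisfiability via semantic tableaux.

1. ¬(□(r ∨ p) → □□(r ∨ p)), w0
2. □(r ∨ p), w0
3. ¬□□(r ∨ p), w0
4. ¬□(r ∨ p), w1
5. r ∨ p, w1
6. p, w1
7. ¬(r ∨ p), w2
8. ¬r, w2
9. ¬p, w2
Accessibility: w0Rw1, w1Rw2

Satisfiable (open branch found)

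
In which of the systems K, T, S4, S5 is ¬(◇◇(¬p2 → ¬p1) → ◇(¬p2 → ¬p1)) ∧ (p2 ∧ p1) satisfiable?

K

K-tableau for the formula:
1. ¬(◇◇(¬p2 → ¬p1) → ◇(¬p2 → ¬p1)) ∧ (p2 ∧ p1), w0
2. ¬(◇◇(¬p2 → ¬p1) → ◇(¬p2 → ¬p1)), w0   [∧-rule on 1]
3. p2 ∧ p1, w0   [∧-rule on 1]
4. ◇◇(¬p2 → ¬p1), w0   [¬→-rule on 2]
5. ¬◇(¬p2 → ¬p1), w0   [¬→-rule on 2]
6. p2, w0   [∧-rule on 3]
7. p1, w0   [∧-rule on 3]
8. ◇(¬p2 → ¬p1), w1   [◇-rule on 4: fresh world w1, w0Rw1]
9. ¬(¬p2 → ¬p1), w1   [¬◇-rule on 5 via w0Rw1]
10. ¬p2, w1   [¬→-rule on 9]
11. p1, w1   [¬→-rule on 9]
12. ¬p2 → ¬p1, w2   [◇-rule on 8: fresh world w2, w1Rw2]
13. ¬p1, w2   [→-rule on 12 (branches; this branch)]
Accessibility: w0Rw1, w1Rw2
Complete open branch: satisfiable in K.
T-tableau for the formula:
1. ¬(◇◇(¬p2 → ¬p1) → ◇(¬p2 → ¬p1)) ∧ (p2 ∧ p1), w0
2. ¬(◇◇(¬p2 → ¬p1) → ◇(¬p2 → ¬p1)), w0   [∧-rule on 1]
3. p2 ∧ p1, w0   [∧-rule on 1]
4. ◇◇(¬p2 → ¬p1), w0   [¬→-rule on 2]
5. ¬◇(¬p2 → ¬p1), w0   [¬→-rule on 2]
6. p2, w0   [∧-rule on 3]
7. p1, w0   [∧-rule on 3]
8. ¬(¬p2 → ¬p1), w0   [¬◇-rule on 5 via w0Rw0]
9. ¬p2, w0   [¬→-rule on 8]
Accessibility: w0Rw0
Branch closes: p2 and ¬p2 both at w0.
Every branch closes (one shown): unsatisfiable in T, hence also in S4, S5 (every S4/S5-frame is a T-frame).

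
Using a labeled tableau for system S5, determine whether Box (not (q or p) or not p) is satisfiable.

1. Box (not (q or p) or not p), u
2. not (q or p) or not p, u   [Box-rule on 1 via uRu]
3. not p, u   [or-rule on 2 (branches; this branch)]
Accessibility: uRu

Satisfiable (open branch found)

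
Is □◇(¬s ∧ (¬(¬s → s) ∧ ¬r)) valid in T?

No, not valid

Tableau for the negation ¬□◇(¬s ∧ (¬(¬s → s) ∧ ¬r)):
1. ¬□◇(¬s ∧ (¬(¬s → s) ∧ ¬r)), u
2. ¬◇(¬s ∧ (¬(¬s → s) ∧ ¬r)), v   [¬□-rule on 1: fresh world v, uRv]
3. ¬(¬s ∧ (¬(¬s → s) ∧ ¬r)), v   [¬◇-rule on 2 via vRv]
4. ¬(¬(¬s → s) ∧ ¬r), v   [¬∧-rule on 3 (branches; this branch)]
5. r, v   [¬∧-rule on 4 (branches; this branch)]
Accessibility: uRu, uRv, vRv
The negation has an open branch (countermodel exists).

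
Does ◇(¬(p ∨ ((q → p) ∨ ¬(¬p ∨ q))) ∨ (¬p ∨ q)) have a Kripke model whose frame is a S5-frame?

Satisfiable (open branch found)

1. ◇(¬(p ∨ ((q → p) ∨ ¬(¬p ∨ q))) ∨ (¬p ∨ q)), 0
2. ¬(p ∨ ((q → p) ∨ ¬(¬p ∨ q))) ∨ (¬p ∨ q), 1
3. ¬p ∨ q, 1
4. q, 1
Accessibility: 0R0, 0R1, 1R0, 1R1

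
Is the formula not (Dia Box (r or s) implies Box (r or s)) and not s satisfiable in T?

1. not (Dia Box (r or s) implies Box (r or s)) and not s, w0
2. not (Dia Box (r or s) implies Box (r or s)), w0
3. not s, w0
4. Dia Box (r or s), w0
5. not Box (r or s), w0
6. Box (r or s), w1
7. r or s, w1
8. s, w1
9. not (r or s), w2
10. not r, w2
11. not s, w2
Accessibility: w0Rw0, w0Rw1, w0Rw2, w1Rw1, w2Rw2

Satisfiable (open branch found)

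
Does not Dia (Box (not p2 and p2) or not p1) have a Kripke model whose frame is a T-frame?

Yes, satisfiable

1. not Dia (Box (not p2 and p2) or not p1), u
2. not (Box (not p2 and p2) or not p1), u
3. not Box (not p2 and p2), u
4. p1, u
5. not (not p2 and p2), v
6. not (Box (not p2 and p2) or not p1), v
7. not Box (not p2 and p2), v
8. p1, v
9. not p2, v
10. not (not p2 and p2), w
11. not p2, w
Accessibility: uRu, uRv, vRv, vRw, wRw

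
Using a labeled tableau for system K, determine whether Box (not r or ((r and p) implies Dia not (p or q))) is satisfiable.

Yes, satisfiable

1. Box (not r or ((r and p) implies Dia not (p or q))), u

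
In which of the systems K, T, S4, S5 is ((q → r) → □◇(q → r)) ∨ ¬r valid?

S5

S4-tableau for the negation ¬(((q → r) → □◇(q → r)) ∨ ¬r):
1. ¬(((q → r) → □◇(q → r)) ∨ ¬r), w0
2. ¬((q → r) → □◇(q → r)), w0
3. r, w0
4. q → r, w0
5. ¬□◇(q → r), w0
6. ¬◇(q → r), w1
7. ¬(q → r), w1
8. q, w1
9. ¬r, w1
Accessibility: w0Rw0, w0Rw1, w1Rw1
Complete open branch: countermodel on an S4-frame, so not valid in S4, nor in K, T (the same frame is also a K-frame and a T-frame).
S5-tableau for the negation ¬(((q → r) → □◇(q → r)) ∨ ¬r):
1. ¬(((q → r) → □◇(q → r)) ∨ ¬r), w0
2. ¬((q → r) → □◇(q → r)), w0
3. r, w0
4. q → r, w0
5. ¬□◇(q → r), w0
6. ¬◇(q → r), w1
7. ¬(q → r), w0
8. q, w0
9. ¬r, w0
Accessibility: w0Rw0, w0Rw1, w1Rw0, w1Rw1
Branch closes: r and ¬r both at w0.
Every branch closes (one shown): valid in S5.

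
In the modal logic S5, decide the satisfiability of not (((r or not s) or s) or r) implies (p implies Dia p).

1. not (((r or not s) or s) or r) implies (p implies Dia p), w0
2. p implies Dia p, w0
3. Dia p, w0
4. p, w1
Accessibility: w0Rw0, w0Rw1, w1Rw0, w1Rw1

Satisfiable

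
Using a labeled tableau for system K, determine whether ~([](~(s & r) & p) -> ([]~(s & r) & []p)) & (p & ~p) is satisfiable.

No, unsatisfiable

1. ~([](~(s & r) & p) -> ([]~(s & r) & []p)) & (p & ~p), 0
2. ~([](~(s & r) & p) -> ([]~(s & r) & []p)), 0
3. p & ~p, 0
4. [](~(s & r) & p), 0
5. ~([]~(s & r) & []p), 0
6. p, 0
7. ~p, 0
Branch closes: p and ~p both at 0.
(One branch shown.) All branches close.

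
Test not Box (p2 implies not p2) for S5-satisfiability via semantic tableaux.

1. not Box (p2 implies not p2), 0
2. not (p2 implies not p2), 1
3. p2, 1
Accessibility: 0R0, 0R1, 1R0, 1R1

Yes, satisfiable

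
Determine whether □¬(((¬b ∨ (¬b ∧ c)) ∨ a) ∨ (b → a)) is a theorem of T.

Invalid (countermodel exists)

Tableau for the negation ¬□¬(((¬b ∨ (¬b ∧ c)) ∨ a) ∨ (b → a)):
1. ¬□¬(((¬b ∨ (¬b ∧ c)) ∨ a) ∨ (b → a)), 0
2. ((¬b ∨ (¬b ∧ c)) ∨ a) ∨ (b → a), 1
3. b → a, 1
4. a, 1
Accessibility: 0R0, 0R1, 1R1
The negation has an open branch (countermodel exists).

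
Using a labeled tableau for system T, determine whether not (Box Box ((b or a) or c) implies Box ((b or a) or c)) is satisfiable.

1. not (Box Box ((b or a) or c) implies Box ((b or a) or c)), u
2. Box Box ((b or a) or c), u
3. not Box ((b or a) or c), u
4. Box ((b or a) or c), u
5. (b or a) or c, u
6. b or a, u
7. a, u
8. not ((b or a) or c), v
9. not (b or a), v
10. not c, v
11. not b, v
12. not a, v
13. Box ((b or a) or c), v
14. (b or a) or c, v
15. b or a, v
16. a, v
Accessibility: uRu, uRv, vRv
Branch closes: a and not a both at v.
Every branch closes; the branch above is one of them.

Unsatisfiable (every branch closes)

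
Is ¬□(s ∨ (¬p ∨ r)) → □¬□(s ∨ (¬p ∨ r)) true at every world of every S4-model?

No, not valid

Tableau for the negation ¬(¬□(s ∨ (¬p ∨ r)) → □¬□(s ∨ (¬p ∨ r))):
1. ¬(¬□(s ∨ (¬p ∨ r)) → □¬□(s ∨ (¬p ∨ r))), w0
2. ¬□(s ∨ (¬p ∨ r)), w0
3. ¬□¬□(s ∨ (¬p ∨ r)), w0
4. ¬(s ∨ (¬p ∨ r)), w1
5. ¬s, w1
6. ¬(¬p ∨ r), w1
7. p, w1
8. ¬r, w1
9. □(s ∨ (¬p ∨ r)), w2
10. s ∨ (¬p ∨ r), w2
11. ¬p ∨ r, w2
12. r, w2
Accessibility: w0Rw0, w0Rw1, w0Rw2, w1Rw1, w2Rw2
The negation has an open branch (countermodel exists).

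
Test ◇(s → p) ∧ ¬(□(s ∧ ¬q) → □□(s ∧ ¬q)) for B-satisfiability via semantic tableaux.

1. ◇(s → p) ∧ ¬(□(s ∧ ¬q) → □□(s ∧ ¬q)), u
2. ◇(s → p), u   [∧-rule on 1]
3. ¬(□(s ∧ ¬q) → □□(s ∧ ¬q)), u   [∧-rule on 1]
4. □(s ∧ ¬q), u   [¬→-rule on 3]
5. ¬□□(s ∧ ¬q), u   [¬→-rule on 3]
6. s ∧ ¬q, u   [□-rule on 4 via uRu]
7. s, u   [∧-rule on 6]
8. ¬q, u   [∧-rule on 6]
9. s → p, v   [◇-rule on 2: fresh world v, uRv]
10. s ∧ ¬q, v   [□-rule on 4 via uRv]
11. s, v   [∧-rule on 10]
12. ¬q, v   [∧-rule on 10]
13. p, v   [→-rule on 9 (branches; this branch)]
14. ¬□(s ∧ ¬q), w   [¬□-rule on 5: fresh world w, uRw]
15. s ∧ ¬q, w   [□-rule on 4 via uRw]
16. s, w   [∧-rule on 15]
17. ¬q, w   [∧-rule on 15]
18. ¬(s ∧ ¬q), x   [¬□-rule on 14: fresh world x, wRx]
19. q, x   [¬∧-rule on 18 (branches; this branch)]
Accessibility: uRu, uRv, uRw, vRu, vRv, wRu, wRw, wRx, xRw, xRx

Yes, satisfiable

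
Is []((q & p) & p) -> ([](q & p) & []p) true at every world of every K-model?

Valid

Tableau for the negation ~([]((q & p) & p) -> ([](q & p) & []p)):
1. ~([]((q & p) & p) -> ([](q & p) & []p)), w0
2. []((q & p) & p), w0   [~->-rule on 1]
3. ~([](q & p) & []p), w0   [~->-rule on 1]
4. ~[](q & p), w0   [~&-rule on 3 (branches; this branch)]
5. ~(q & p), w1   [~[]-rule on 4: fresh world w1, w0Rw1]
6. (q & p) & p, w1   [[]-rule on 2 via w0Rw1]
7. q & p, w1   [&-rule on 6]
8. p, w1   [&-rule on 6]
9. q, w1   [&-rule on 7]
10. ~p, w1   [~&-rule on 5 (branches; this branch)]
Accessibility: w0Rw1
Branch closes: p and ~p both at w1.
All branches of the negation close; one closing branch shown above.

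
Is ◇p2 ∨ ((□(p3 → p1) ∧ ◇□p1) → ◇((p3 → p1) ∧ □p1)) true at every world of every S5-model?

Tableau for the negation ¬(◇p2 ∨ ((□(p3 → p1) ∧ ◇□p1) → ◇((p3 → p1) ∧ □p1))):
1. ¬(◇p2 ∨ ((□(p3 → p1) ∧ ◇□p1) → ◇((p3 → p1) ∧ □p1))), w0
2. ¬◇p2, w0
3. ¬((□(p3 → p1) ∧ ◇□p1) → ◇((p3 → p1) ∧ □p1)), w0
4. □(p3 → p1) ∧ ◇□p1, w0
5. ¬◇((p3 → p1) ∧ □p1), w0
6. □(p3 → p1), w0
7. ◇□p1, w0
8. ¬p2, w0
9. ¬((p3 → p1) ∧ □p1), w0
10. p3 → p1, w0
11. ¬□p1, w0
12. ¬p3, w0
13. □p1, w1
14. ¬p2, w1
15. ¬((p3 → p1) ∧ □p1), w1
16. p3 → p1, w1
17. p1, w0
18. p1, w1
19. ¬□p1, w1
20. ¬p1, w2
21. ¬p2, w2
22. ¬((p3 → p1) ∧ □p1), w2
23. p3 → p1, w2
24. p1, w2
Accessibility: w0Rw0, w0Rw1, w0Rw2, w1Rw0, w1Rw1, w1Rw2, w2Rw0, w2Rw1, w2Rw2
Branch closes: p1 and ¬p1 both at w2.
All branches of the negation close; one closing branch shown above.

Yes, valid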